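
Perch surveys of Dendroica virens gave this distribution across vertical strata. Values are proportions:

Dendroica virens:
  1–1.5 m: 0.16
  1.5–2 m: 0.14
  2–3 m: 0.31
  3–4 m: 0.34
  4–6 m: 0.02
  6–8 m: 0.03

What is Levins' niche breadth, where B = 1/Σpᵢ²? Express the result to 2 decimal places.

Σpᵢ² = 0.16² + 0.14² + 0.31² + 0.34² + 0.02² + 0.03² = 0.0256 + 0.0196 + 0.0961 + 0.1156 + 0.0004 + 0.0009 = 0.2582
B = 1 / 0.2582 = 3.8730

3.87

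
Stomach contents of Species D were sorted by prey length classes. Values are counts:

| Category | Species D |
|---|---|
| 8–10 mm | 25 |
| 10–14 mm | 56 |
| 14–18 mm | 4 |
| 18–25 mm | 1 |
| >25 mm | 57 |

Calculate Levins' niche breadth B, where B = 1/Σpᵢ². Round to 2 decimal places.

Proportions for Species D (n=143): 25/143=0.1748, 56/143=0.3916, 4/143=0.0280, 1/143=0.0070, 57/143=0.3986
Σpᵢ² = 0.1748² + 0.3916² + 0.0280² + 0.0070² + 0.3986² = 0.030555 + 0.153351 + 0.000784 + 0.000049 + 0.158882 = 0.343621
B = 1 / 0.343621 = 2.9102

2.91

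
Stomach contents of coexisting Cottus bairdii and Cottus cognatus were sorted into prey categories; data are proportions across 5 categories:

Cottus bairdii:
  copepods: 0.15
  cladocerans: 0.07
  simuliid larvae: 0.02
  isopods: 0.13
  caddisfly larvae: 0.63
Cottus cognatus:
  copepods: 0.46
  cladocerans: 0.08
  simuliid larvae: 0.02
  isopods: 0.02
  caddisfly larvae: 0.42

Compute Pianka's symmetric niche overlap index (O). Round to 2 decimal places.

Σ p₁ᵢp₂ᵢ = 0.0690 + 0.0056 + 0.0004 + 0.0026 + 0.2646 = 0.3422
Σp_1ᵢ² = 0.15² + 0.07² + 0.02² + 0.13² + 0.63² = 0.0225 + 0.0049 + 0.0004 + 0.0169 + 0.3969 = 0.4416
Σp_2ᵢ² = 0.46² + 0.08² + 0.02² + 0.02² + 0.42² = 0.2116 + 0.0064 + 0.0004 + 0.0004 + 0.1764 = 0.3952
O = 0.3422 / √(0.4416 × 0.3952) = 0.3422 / 0.41776 = 0.8191

0.82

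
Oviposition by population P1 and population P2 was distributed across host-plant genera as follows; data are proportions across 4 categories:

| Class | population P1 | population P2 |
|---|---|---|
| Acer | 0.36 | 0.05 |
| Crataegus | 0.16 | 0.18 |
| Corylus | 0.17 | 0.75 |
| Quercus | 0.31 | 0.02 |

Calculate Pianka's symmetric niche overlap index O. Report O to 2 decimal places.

Σ p₁ᵢp₂ᵢ = 0.0180 + 0.0288 + 0.1275 + 0.0062 = 0.1805
Σp_1ᵢ² = 0.36² + 0.16² + 0.17² + 0.31² = 0.1296 + 0.0256 + 0.0289 + 0.0961 = 0.2802
Σp_2ᵢ² = 0.05² + 0.18² + 0.75² + 0.02² = 0.0025 + 0.0324 + 0.5625 + 0.0004 = 0.5978
O = 0.1805 / √(0.2802 × 0.5978) = 0.1805 / 0.40927 = 0.4410

0.44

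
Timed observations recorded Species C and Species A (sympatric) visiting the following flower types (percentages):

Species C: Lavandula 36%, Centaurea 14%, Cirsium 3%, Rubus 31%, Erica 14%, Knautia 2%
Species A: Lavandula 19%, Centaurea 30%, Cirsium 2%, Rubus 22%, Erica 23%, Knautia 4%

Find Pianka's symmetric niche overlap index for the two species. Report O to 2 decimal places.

Convert percentages to proportions (divide by 100).
Σ p₁ᵢp₂ᵢ = 0.0684 + 0.0420 + 0.0006 + 0.0682 + 0.0322 + 0.0008 = 0.2122
Σp_1ᵢ² = 0.36² + 0.14² + 0.03² + 0.31² + 0.14² + 0.02² = 0.1296 + 0.0196 + 0.0009 + 0.0961 + 0.0196 + 0.0004 = 0.2662
Σp_2ᵢ² = 0.19² + 0.30² + 0.02² + 0.22² + 0.23² + 0.04² = 0.0361 + 0.0900 + 0.0004 + 0.0484 + 0.0529 + 0.0016 = 0.2294
O = 0.2122 / √(0.2662 × 0.2294) = 0.2122 / 0.24712 = 0.8587

0.86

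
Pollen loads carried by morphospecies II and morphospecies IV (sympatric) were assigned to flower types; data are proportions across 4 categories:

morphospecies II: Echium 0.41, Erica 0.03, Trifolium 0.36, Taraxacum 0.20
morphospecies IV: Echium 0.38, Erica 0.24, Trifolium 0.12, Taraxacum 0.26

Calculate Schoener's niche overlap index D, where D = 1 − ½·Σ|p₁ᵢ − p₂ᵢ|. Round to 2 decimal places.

0.73

Σ|p₁ᵢ − p₂ᵢ| = 0.03 + 0.21 + 0.24 + 0.06 = 0.54
D = 1 − ½ × 0.54 = 1 − 0.270 = 0.7300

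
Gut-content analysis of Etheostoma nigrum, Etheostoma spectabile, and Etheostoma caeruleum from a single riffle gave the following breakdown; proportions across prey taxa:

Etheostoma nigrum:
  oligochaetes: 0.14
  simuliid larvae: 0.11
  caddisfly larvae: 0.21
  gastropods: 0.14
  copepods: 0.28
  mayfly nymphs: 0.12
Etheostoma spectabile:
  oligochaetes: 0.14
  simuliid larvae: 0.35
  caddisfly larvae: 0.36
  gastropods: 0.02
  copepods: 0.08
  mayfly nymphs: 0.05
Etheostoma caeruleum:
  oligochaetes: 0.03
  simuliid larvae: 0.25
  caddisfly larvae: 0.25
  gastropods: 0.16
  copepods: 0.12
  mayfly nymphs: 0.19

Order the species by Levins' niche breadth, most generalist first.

Σp_nigrᵢ² = 0.14² + 0.11² + 0.21² + 0.14² + 0.28² + 0.12² = 0.0196 + 0.0121 + 0.0441 + 0.0196 + 0.0784 + 0.0144 = 0.1882
B_nigr = 1 / 0.1882 = 5.3135
Σp_specᵢ² = 0.14² + 0.35² + 0.36² + 0.02² + 0.08² + 0.05² = 0.0196 + 0.1225 + 0.1296 + 0.0004 + 0.0064 + 0.0025 = 0.2810
B_spec = 1 / 0.2810 = 3.5587
Σp_caerᵢ² = 0.03² + 0.25² + 0.25² + 0.16² + 0.12² + 0.19² = 0.0009 + 0.0625 + 0.0625 + 0.0256 + 0.0144 + 0.0361 = 0.2020
B_caer = 1 / 0.2020 = 4.9505
Ranking by B (broadest → narrowest): Etheostoma nigrum (5.31) > Etheostoma caeruleum (4.95) > Etheostoma spectabile (3.56)

Etheostoma nigrum > Etheostoma caeruleum > Etheostoma spectabile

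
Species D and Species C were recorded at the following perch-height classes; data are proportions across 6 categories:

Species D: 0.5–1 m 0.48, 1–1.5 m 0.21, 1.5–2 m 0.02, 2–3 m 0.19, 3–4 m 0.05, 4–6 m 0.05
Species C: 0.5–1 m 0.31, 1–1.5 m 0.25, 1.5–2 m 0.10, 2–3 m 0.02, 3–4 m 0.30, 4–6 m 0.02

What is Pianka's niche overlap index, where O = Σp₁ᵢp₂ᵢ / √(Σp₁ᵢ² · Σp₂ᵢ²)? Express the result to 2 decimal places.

Σ p₁ᵢp₂ᵢ = 0.1488 + 0.0525 + 0.0020 + 0.0038 + 0.0150 + 0.0010 = 0.2231
Σp_1ᵢ² = 0.48² + 0.21² + 0.02² + 0.19² + 0.05² + 0.05² = 0.2304 + 0.0441 + 0.0004 + 0.0361 + 0.0025 + 0.0025 = 0.3160
Σp_2ᵢ² = 0.31² + 0.25² + 0.10² + 0.02² + 0.30² + 0.02² = 0.0961 + 0.0625 + 0.0100 + 0.0004 + 0.0900 + 0.0004 = 0.2594
O = 0.2231 / √(0.3160 × 0.2594) = 0.2231 / 0.28630 = 0.7793

0.78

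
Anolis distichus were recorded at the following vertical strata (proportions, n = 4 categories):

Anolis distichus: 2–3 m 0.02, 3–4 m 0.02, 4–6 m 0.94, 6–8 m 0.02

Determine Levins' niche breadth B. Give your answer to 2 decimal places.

Σpᵢ² = 0.02² + 0.02² + 0.94² + 0.02² = 0.0004 + 0.0004 + 0.8836 + 0.0004 = 0.8848
B = 1 / 0.8848 = 1.1302

1.13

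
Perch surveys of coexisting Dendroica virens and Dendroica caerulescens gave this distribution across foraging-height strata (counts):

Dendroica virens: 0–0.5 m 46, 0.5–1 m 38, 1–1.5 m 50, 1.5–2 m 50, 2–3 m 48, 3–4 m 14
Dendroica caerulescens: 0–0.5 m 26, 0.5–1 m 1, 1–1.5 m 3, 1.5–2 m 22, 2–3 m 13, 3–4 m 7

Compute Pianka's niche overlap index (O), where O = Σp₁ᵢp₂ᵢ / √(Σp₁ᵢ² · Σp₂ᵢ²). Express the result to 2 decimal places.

Proportions for Dendroica virens (n=246): 46/246=0.1870, 38/246=0.1545, 50/246=0.2033, 50/246=0.2033, 48/246=0.1951, 14/246=0.0569
Proportions for Dendroica caerulescens (n=72): 26/72=0.3611, 1/72=0.0139, 3/72=0.0417, 22/72=0.3056, 13/72=0.1806, 7/72=0.0972
Σ p₁ᵢp₂ᵢ = 0.067526 + 0.002148 + 0.008478 + 0.062128 + 0.035235 + 0.005531 = 0.181046
Σp_1ᵢ² = 0.1870² + 0.1545² + 0.2033² + 0.2033² + 0.1951² + 0.0569² = 0.034969 + 0.023870 + 0.041331 + 0.041331 + 0.038064 + 0.003238 = 0.182803
Σp_2ᵢ² = 0.3611² + 0.0139² + 0.0417² + 0.3056² + 0.1806² + 0.0972² = 0.130393 + 0.000193 + 0.001739 + 0.093391 + 0.032616 + 0.009448 = 0.267780
O = 0.181046 / √(0.182803 × 0.267780) = 0.181046 / 0.2212487 = 0.8183

0.82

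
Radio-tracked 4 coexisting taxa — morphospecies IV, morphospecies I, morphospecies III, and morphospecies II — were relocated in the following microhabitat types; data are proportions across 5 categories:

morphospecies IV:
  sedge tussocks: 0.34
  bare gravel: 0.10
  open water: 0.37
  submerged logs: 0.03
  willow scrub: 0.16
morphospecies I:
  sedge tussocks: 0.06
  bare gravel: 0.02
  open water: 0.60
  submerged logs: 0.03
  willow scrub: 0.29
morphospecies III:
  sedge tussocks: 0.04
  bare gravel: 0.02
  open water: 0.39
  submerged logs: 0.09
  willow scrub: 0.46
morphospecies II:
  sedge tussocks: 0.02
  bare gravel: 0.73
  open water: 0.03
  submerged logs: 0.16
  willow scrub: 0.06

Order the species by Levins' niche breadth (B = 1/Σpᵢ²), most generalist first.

morphospecies IV > morphospecies III > morphospecies I > morphospecies II

Σp_IVᵢ² = 0.34² + 0.10² + 0.37² + 0.03² + 0.16² = 0.1156 + 0.0100 + 0.1369 + 0.0009 + 0.0256 = 0.2890
B_IV = 1 / 0.2890 = 3.4602
Σp_Iᵢ² = 0.06² + 0.02² + 0.60² + 0.03² + 0.29² = 0.0036 + 0.0004 + 0.3600 + 0.0009 + 0.0841 = 0.4490
B_I = 1 / 0.4490 = 2.2272
Σp_IIIᵢ² = 0.04² + 0.02² + 0.39² + 0.09² + 0.46² = 0.0016 + 0.0004 + 0.1521 + 0.0081 + 0.2116 = 0.3738
B_III = 1 / 0.3738 = 2.6752
Σp_IIᵢ² = 0.02² + 0.73² + 0.03² + 0.16² + 0.06² = 0.0004 + 0.5329 + 0.0009 + 0.0256 + 0.0036 = 0.5634
B_II = 1 / 0.5634 = 1.7749
Ranking by B (broadest → narrowest): morphospecies IV (3.46) > morphospecies III (2.68) > morphospecies I (2.23) > morphospecies II (1.77)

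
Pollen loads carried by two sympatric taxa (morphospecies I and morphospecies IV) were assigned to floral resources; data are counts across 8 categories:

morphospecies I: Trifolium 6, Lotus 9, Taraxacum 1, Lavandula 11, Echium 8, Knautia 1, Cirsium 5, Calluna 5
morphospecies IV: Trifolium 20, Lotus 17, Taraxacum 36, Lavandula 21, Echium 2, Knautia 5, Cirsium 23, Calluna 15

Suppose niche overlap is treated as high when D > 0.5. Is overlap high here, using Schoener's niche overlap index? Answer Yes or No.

Proportions for morphospecies I (n=46): 6/46=0.1304, 9/46=0.1957, 1/46=0.0217, 11/46=0.2391, 8/46=0.1739, 1/46=0.0217, 5/46=0.1087, 5/46=0.1087
Proportions for morphospecies IV (n=139): 20/139=0.1439, 17/139=0.1223, 36/139=0.2590, 21/139=0.1511, 2/139=0.0144, 5/139=0.0360, 23/139=0.1655, 15/139=0.1079
Σ|p₁ᵢ − p₂ᵢ| = 0.0135 + 0.0734 + 0.2373 + 0.0880 + 0.1595 + 0.0143 + 0.0568 + 0.0008 = 0.6436
D = 1 − ½ × 0.6436 = 1 − 0.32180 = 0.67820
D = 0.67820 > 0.5 → Yes.

Yes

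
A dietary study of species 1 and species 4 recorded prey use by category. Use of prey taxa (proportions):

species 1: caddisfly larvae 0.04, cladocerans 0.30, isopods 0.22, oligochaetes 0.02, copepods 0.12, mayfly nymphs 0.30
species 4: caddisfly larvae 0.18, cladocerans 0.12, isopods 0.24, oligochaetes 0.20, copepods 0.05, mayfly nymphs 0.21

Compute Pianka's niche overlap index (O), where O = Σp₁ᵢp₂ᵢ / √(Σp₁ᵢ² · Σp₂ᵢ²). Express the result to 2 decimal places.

Σ p₁ᵢp₂ᵢ = 0.0072 + 0.0360 + 0.0528 + 0.0040 + 0.0060 + 0.0630 = 0.1690
Σp_1ᵢ² = 0.04² + 0.30² + 0.22² + 0.02² + 0.12² + 0.30² = 0.0016 + 0.0900 + 0.0484 + 0.0004 + 0.0144 + 0.0900 = 0.2448
Σp_2ᵢ² = 0.18² + 0.12² + 0.24² + 0.20² + 0.05² + 0.21² = 0.0324 + 0.0144 + 0.0576 + 0.0400 + 0.0025 + 0.0441 = 0.1910
O = 0.1690 / √(0.2448 × 0.1910) = 0.1690 / 0.21623 = 0.7816

0.78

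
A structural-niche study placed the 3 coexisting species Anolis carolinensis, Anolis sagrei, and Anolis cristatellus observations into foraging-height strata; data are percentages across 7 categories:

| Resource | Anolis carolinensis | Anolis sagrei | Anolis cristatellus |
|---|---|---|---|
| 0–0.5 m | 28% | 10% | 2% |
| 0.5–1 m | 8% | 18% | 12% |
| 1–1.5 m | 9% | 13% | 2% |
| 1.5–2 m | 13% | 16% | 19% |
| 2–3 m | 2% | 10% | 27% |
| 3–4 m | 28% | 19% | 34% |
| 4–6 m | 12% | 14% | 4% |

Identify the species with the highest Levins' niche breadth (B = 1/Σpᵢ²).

Convert percentages to proportions (divide by 100).
Σp_caroᵢ² = 0.28² + 0.08² + 0.09² + 0.13² + 0.02² + 0.28² + 0.12² = 0.0784 + 0.0064 + 0.0081 + 0.0169 + 0.0004 + 0.0784 + 0.0144 = 0.2030
B_caro = 1 / 0.2030 = 4.9261
Σp_sagrᵢ² = 0.10² + 0.18² + 0.13² + 0.16² + 0.10² + 0.19² + 0.14² = 0.0100 + 0.0324 + 0.0169 + 0.0256 + 0.0100 + 0.0361 + 0.0196 = 0.1506
B_sagr = 1 / 0.1506 = 6.6401
Σp_crisᵢ² = 0.02² + 0.12² + 0.02² + 0.19² + 0.27² + 0.34² + 0.04² = 0.0004 + 0.0144 + 0.0004 + 0.0361 + 0.0729 + 0.1156 + 0.0016 = 0.2414
B_cris = 1 / 0.2414 = 4.1425
Highest B → broadest niche (most generalist): Anolis sagrei (B = 6.64).

Anolis sagrei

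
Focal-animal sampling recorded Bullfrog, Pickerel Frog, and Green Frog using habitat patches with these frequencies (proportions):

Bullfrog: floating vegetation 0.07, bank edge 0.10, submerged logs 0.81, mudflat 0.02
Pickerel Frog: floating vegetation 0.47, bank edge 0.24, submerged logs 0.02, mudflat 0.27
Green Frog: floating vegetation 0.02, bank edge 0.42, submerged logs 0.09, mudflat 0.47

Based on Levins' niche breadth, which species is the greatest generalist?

Pickerel Frog

Σp_Bullᵢ² = 0.07² + 0.10² + 0.81² + 0.02² = 0.0049 + 0.0100 + 0.6561 + 0.0004 = 0.6714
B_Bull = 1 / 0.6714 = 1.4894
Σp_Pickᵢ² = 0.47² + 0.24² + 0.02² + 0.27² = 0.2209 + 0.0576 + 0.0004 + 0.0729 = 0.3518
B_Pick = 1 / 0.3518 = 2.8425
Σp_Greeᵢ² = 0.02² + 0.42² + 0.09² + 0.47² = 0.0004 + 0.1764 + 0.0081 + 0.2209 = 0.4058
B_Gree = 1 / 0.4058 = 2.4643
Highest B → broadest niche (most generalist): Pickerel Frog (B = 2.84).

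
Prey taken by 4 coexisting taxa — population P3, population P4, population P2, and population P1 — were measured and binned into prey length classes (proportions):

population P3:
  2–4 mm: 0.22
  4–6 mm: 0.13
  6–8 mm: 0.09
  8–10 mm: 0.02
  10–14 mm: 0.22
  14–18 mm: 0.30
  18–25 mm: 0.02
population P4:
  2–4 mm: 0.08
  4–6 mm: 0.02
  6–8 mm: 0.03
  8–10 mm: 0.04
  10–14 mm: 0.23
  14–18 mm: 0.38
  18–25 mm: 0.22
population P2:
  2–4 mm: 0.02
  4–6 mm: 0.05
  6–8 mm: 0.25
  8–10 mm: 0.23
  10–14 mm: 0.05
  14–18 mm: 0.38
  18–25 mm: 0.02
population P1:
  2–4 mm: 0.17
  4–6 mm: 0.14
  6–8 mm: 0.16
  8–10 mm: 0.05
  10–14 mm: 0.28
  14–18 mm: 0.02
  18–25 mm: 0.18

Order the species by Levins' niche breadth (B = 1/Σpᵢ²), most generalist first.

Σp_P3ᵢ² = 0.22² + 0.13² + 0.09² + 0.02² + 0.22² + 0.30² + 0.02² = 0.0484 + 0.0169 + 0.0081 + 0.0004 + 0.0484 + 0.0900 + 0.0004 = 0.2126
B_P3 = 1 / 0.2126 = 4.7037
Σp_P4ᵢ² = 0.08² + 0.02² + 0.03² + 0.04² + 0.23² + 0.38² + 0.22² = 0.0064 + 0.0004 + 0.0009 + 0.0016 + 0.0529 + 0.1444 + 0.0484 = 0.2550
B_P4 = 1 / 0.2550 = 3.9216
Σp_P2ᵢ² = 0.02² + 0.05² + 0.25² + 0.23² + 0.05² + 0.38² + 0.02² = 0.0004 + 0.0025 + 0.0625 + 0.0529 + 0.0025 + 0.1444 + 0.0004 = 0.2656
B_P2 = 1 / 0.2656 = 3.7651
Σp_P1ᵢ² = 0.17² + 0.14² + 0.16² + 0.05² + 0.28² + 0.02² + 0.18² = 0.0289 + 0.0196 + 0.0256 + 0.0025 + 0.0784 + 0.0004 + 0.0324 = 0.1878
B_P1 = 1 / 0.1878 = 5.3248
Ranking by B (broadest → narrowest): population P1 (5.32) > population P3 (4.70) > population P4 (3.92) > population P2 (3.77)

population P1 > population P3 > population P4 > population P2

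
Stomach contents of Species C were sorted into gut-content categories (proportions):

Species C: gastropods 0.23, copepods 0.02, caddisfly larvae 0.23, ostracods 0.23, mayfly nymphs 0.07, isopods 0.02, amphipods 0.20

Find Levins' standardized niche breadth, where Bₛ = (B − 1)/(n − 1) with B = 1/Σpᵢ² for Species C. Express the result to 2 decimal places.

0.65

Σpᵢ² = 0.23² + 0.02² + 0.23² + 0.23² + 0.07² + 0.02² + 0.20² = 0.0529 + 0.0004 + 0.0529 + 0.0529 + 0.0049 + 0.0004 + 0.0400 = 0.2044
B = 1 / 0.2044 = 4.8924
Bₛ = (B − 1)/(n − 1) = (4.8924 − 1)/(7 − 1) = 3.8924/6 = 0.6487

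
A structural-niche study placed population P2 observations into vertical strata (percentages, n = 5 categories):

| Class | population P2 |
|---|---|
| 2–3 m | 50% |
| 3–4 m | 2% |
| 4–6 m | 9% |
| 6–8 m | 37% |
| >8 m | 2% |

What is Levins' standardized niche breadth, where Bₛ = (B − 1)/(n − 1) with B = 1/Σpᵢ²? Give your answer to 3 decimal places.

Convert percentages to proportions (divide by 100).
Σpᵢ² = 0.50² + 0.02² + 0.09² + 0.37² + 0.02² = 0.2500 + 0.0004 + 0.0081 + 0.1369 + 0.0004 = 0.3958
B = 1 / 0.3958 = 2.52653
Bₛ = (B − 1)/(n − 1) = (2.52653 − 1)/(5 − 1) = 1.52653/4 = 0.38163

0.382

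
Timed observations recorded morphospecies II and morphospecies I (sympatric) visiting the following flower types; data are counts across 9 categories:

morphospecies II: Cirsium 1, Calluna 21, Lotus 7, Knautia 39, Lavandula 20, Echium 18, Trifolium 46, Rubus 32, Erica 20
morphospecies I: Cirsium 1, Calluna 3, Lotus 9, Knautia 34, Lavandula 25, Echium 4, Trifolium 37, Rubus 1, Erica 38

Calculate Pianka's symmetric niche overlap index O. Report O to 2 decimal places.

0.83

Proportions for morphospecies II (n=204): 1/204=0.0049, 21/204=0.1029, 7/204=0.0343, 39/204=0.1912, 20/204=0.0980, 18/204=0.0882, 46/204=0.2255, 32/204=0.1569, 20/204=0.0980
Proportions for morphospecies I (n=152): 1/152=0.0066, 3/152=0.0197, 9/152=0.0592, 34/152=0.2237, 25/152=0.1645, 4/152=0.0263, 37/152=0.2434, 1/152=0.0066, 38/152=0.2500
Σ p₁ᵢp₂ᵢ = 0.000032 + 0.002027 + 0.002031 + 0.042771 + 0.016121 + 0.002320 + 0.054887 + 0.001036 + 0.024500 = 0.145725
Σp_1ᵢ² = 0.0049² + 0.1029² + 0.0343² + 0.1912² + 0.0980² + 0.0882² + 0.2255² + 0.1569² + 0.0980² = 0.000024 + 0.010588 + 0.001176 + 0.036557 + 0.009604 + 0.007779 + 0.050850 + 0.024618 + 0.009604 = 0.150800
Σp_2ᵢ² = 0.0066² + 0.0197² + 0.0592² + 0.2237² + 0.1645² + 0.0263² + 0.2434² + 0.0066² + 0.2500² = 0.000044 + 0.000388 + 0.003505 + 0.050042 + 0.027060 + 0.000692 + 0.059244 + 0.000044 + 0.062500 = 0.203519
O = 0.145725 / √(0.150800 × 0.203519) = 0.145725 / 0.1751875 = 0.8318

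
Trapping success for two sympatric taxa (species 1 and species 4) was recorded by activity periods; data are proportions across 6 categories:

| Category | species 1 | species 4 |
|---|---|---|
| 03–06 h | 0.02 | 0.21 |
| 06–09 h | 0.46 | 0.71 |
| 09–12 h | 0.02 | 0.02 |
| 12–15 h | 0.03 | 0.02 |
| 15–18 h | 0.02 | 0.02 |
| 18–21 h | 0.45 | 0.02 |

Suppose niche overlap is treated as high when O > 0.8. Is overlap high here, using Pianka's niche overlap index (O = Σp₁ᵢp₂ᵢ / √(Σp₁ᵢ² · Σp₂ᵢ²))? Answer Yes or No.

Σ p₁ᵢp₂ᵢ = 0.0042 + 0.3266 + 0.0004 + 0.0006 + 0.0004 + 0.0090 = 0.3412
Σp_1ᵢ² = 0.02² + 0.46² + 0.02² + 0.03² + 0.02² + 0.45² = 0.0004 + 0.2116 + 0.0004 + 0.0009 + 0.0004 + 0.2025 = 0.4162
Σp_2ᵢ² = 0.21² + 0.71² + 0.02² + 0.02² + 0.02² + 0.02² = 0.0441 + 0.5041 + 0.0004 + 0.0004 + 0.0004 + 0.0004 = 0.5498
O = 0.3412 / √(0.4162 × 0.5498) = 0.3412 / 0.47836 = 0.7133
O = 0.7133 < 0.8 → No.

No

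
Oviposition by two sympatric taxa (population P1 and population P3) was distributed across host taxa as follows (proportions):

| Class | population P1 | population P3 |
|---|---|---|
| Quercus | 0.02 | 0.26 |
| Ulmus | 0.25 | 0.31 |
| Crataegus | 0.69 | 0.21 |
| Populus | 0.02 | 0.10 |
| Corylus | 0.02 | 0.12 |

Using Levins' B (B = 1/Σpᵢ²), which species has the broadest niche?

Σp_P1ᵢ² = 0.02² + 0.25² + 0.69² + 0.02² + 0.02² = 0.0004 + 0.0625 + 0.4761 + 0.0004 + 0.0004 = 0.5398
B_P1 = 1 / 0.5398 = 1.8525
Σp_P3ᵢ² = 0.26² + 0.31² + 0.21² + 0.10² + 0.12² = 0.0676 + 0.0961 + 0.0441 + 0.0100 + 0.0144 = 0.2322
B_P3 = 1 / 0.2322 = 4.3066
Highest B → broadest niche (most generalist): population P3 (B = 4.31).

population P3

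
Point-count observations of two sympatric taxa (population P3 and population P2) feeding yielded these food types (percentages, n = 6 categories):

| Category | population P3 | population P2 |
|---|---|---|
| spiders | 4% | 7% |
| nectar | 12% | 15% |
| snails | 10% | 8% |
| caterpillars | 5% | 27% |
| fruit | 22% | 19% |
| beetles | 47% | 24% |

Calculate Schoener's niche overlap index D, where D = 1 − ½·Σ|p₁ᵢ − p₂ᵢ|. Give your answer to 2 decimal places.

Convert percentages to proportions (divide by 100).
Σ|p₁ᵢ − p₂ᵢ| = 0.03 + 0.03 + 0.02 + 0.22 + 0.03 + 0.23 = 0.56
D = 1 − ½ × 0.56 = 1 − 0.280 = 0.7200

0.72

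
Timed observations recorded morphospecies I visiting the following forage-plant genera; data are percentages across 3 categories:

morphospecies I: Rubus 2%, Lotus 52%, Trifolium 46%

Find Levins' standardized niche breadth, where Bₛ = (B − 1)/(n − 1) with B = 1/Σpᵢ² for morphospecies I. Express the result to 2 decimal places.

Convert percentages to proportions (divide by 100).
Σpᵢ² = 0.02² + 0.52² + 0.46² = 0.0004 + 0.2704 + 0.2116 = 0.4824
B = 1 / 0.4824 = 2.0730
Bₛ = (B − 1)/(n − 1) = (2.0730 − 1)/(3 − 1) = 1.0730/2 = 0.5365

0.54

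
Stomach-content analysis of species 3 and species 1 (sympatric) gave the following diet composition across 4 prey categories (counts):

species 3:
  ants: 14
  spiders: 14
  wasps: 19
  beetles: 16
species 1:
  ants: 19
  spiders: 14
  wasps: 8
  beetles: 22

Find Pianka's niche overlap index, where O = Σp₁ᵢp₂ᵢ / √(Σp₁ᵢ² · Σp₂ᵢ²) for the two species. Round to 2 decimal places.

Proportions for species 3 (n=63): 14/63=0.2222, 14/63=0.2222, 19/63=0.3016, 16/63=0.2540
Proportions for species 1 (n=63): 19/63=0.3016, 14/63=0.2222, 8/63=0.1270, 22/63=0.3492
Σ p₁ᵢp₂ᵢ = 0.067016 + 0.049373 + 0.038303 + 0.088697 = 0.243389
Σp_1ᵢ² = 0.2222² + 0.2222² + 0.3016² + 0.2540² = 0.049373 + 0.049373 + 0.090963 + 0.064516 = 0.254225
Σp_2ᵢ² = 0.3016² + 0.2222² + 0.1270² + 0.3492² = 0.090963 + 0.049373 + 0.016129 + 0.121941 = 0.278406
O = 0.243389 / √(0.254225 × 0.278406) = 0.243389 / 0.2660409 = 0.9149

0.91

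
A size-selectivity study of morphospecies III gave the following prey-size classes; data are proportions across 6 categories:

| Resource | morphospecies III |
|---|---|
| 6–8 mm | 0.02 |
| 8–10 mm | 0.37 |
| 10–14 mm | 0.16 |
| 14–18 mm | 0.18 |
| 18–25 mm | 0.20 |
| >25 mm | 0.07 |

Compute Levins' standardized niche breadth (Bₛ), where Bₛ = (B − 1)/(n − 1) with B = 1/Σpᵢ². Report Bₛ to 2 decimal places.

0.63

Σpᵢ² = 0.02² + 0.37² + 0.16² + 0.18² + 0.20² + 0.07² = 0.0004 + 0.1369 + 0.0256 + 0.0324 + 0.0400 + 0.0049 = 0.2402
B = 1 / 0.2402 = 4.1632
Bₛ = (B − 1)/(n − 1) = (4.1632 − 1)/(6 − 1) = 3.1632/5 = 0.6326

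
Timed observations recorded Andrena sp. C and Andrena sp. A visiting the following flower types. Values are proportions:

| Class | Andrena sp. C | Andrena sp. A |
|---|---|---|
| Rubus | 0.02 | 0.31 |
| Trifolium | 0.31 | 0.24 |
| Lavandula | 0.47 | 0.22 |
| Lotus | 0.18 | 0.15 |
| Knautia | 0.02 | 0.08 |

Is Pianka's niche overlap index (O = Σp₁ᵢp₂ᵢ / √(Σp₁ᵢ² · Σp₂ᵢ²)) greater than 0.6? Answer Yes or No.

Σ p₁ᵢp₂ᵢ = 0.0062 + 0.0744 + 0.1034 + 0.0270 + 0.0016 = 0.2126
Σp_1ᵢ² = 0.02² + 0.31² + 0.47² + 0.18² + 0.02² = 0.0004 + 0.0961 + 0.2209 + 0.0324 + 0.0004 = 0.3502
Σp_2ᵢ² = 0.31² + 0.24² + 0.22² + 0.15² + 0.08² = 0.0961 + 0.0576 + 0.0484 + 0.0225 + 0.0064 = 0.2310
O = 0.2126 / √(0.3502 × 0.2310) = 0.2126 / 0.28442 = 0.7475
O = 0.7475 > 0.6 → Yes.

Yes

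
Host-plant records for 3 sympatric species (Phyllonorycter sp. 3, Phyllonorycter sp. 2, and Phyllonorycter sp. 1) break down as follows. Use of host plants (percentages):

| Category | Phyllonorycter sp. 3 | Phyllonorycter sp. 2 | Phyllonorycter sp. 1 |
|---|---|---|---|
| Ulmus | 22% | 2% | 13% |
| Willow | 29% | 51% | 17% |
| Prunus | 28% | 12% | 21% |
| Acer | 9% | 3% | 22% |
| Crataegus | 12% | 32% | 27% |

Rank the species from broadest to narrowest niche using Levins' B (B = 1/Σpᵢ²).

Convert percentages to proportions (divide by 100).
Σp_3ᵢ² = 0.22² + 0.29² + 0.28² + 0.09² + 0.12² = 0.0484 + 0.0841 + 0.0784 + 0.0081 + 0.0144 = 0.2334
B_3 = 1 / 0.2334 = 4.2845
Σp_2ᵢ² = 0.02² + 0.51² + 0.12² + 0.03² + 0.32² = 0.0004 + 0.2601 + 0.0144 + 0.0009 + 0.1024 = 0.3782
B_2 = 1 / 0.3782 = 2.6441
Σp_1ᵢ² = 0.13² + 0.17² + 0.21² + 0.22² + 0.27² = 0.0169 + 0.0289 + 0.0441 + 0.0484 + 0.0729 = 0.2112
B_1 = 1 / 0.2112 = 4.7348
Ranking by B (broadest → narrowest): Phyllonorycter sp. 1 (4.73) > Phyllonorycter sp. 3 (4.28) > Phyllonorycter sp. 2 (2.64)

Phyllonorycter sp. 1 > Phyllonorycter sp. 3 > Phyllonorycter sp. 2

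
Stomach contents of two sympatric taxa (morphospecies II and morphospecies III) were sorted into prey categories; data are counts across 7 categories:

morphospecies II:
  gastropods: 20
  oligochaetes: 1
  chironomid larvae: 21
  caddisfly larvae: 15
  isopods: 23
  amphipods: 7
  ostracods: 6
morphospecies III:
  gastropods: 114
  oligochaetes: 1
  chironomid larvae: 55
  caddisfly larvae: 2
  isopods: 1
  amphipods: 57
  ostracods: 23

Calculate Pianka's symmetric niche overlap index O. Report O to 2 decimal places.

Proportions for morphospecies II (n=93): 20/93=0.2151, 1/93=0.0108, 21/93=0.2258, 15/93=0.1613, 23/93=0.2473, 7/93=0.0753, 6/93=0.0645
Proportions for morphospecies III (n=253): 114/253=0.4506, 1/253=0.0040, 55/253=0.2174, 2/253=0.0079, 1/253=0.0040, 57/253=0.2253, 23/253=0.0909
Σ p₁ᵢp₂ᵢ = 0.096924 + 0.000043 + 0.049089 + 0.001274 + 0.000989 + 0.016965 + 0.005863 = 0.171147
Σp_1ᵢ² = 0.2151² + 0.0108² + 0.2258² + 0.1613² + 0.2473² + 0.0753² + 0.0645² = 0.046268 + 0.000117 + 0.050986 + 0.026018 + 0.061157 + 0.005670 + 0.004160 = 0.194376
Σp_2ᵢ² = 0.4506² + 0.0040² + 0.2174² + 0.0079² + 0.0040² + 0.2253² + 0.0909² = 0.203040 + 0.000016 + 0.047263 + 0.000062 + 0.000016 + 0.050760 + 0.008263 = 0.309420
O = 0.171147 / √(0.194376 × 0.309420) = 0.171147 / 0.2452424 = 0.6979

0.70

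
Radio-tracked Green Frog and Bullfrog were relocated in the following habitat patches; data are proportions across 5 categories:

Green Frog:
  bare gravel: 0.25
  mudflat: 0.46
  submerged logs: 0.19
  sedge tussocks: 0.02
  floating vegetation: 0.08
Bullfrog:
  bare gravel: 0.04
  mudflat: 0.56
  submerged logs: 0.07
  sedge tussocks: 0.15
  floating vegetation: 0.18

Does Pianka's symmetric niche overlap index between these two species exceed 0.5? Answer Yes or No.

Σ p₁ᵢp₂ᵢ = 0.0100 + 0.2576 + 0.0133 + 0.0030 + 0.0144 = 0.2983
Σp_1ᵢ² = 0.25² + 0.46² + 0.19² + 0.02² + 0.08² = 0.0625 + 0.2116 + 0.0361 + 0.0004 + 0.0064 = 0.3170
Σp_2ᵢ² = 0.04² + 0.56² + 0.07² + 0.15² + 0.18² = 0.0016 + 0.3136 + 0.0049 + 0.0225 + 0.0324 = 0.3750
O = 0.2983 / √(0.3170 × 0.3750) = 0.2983 / 0.34478 = 0.8652
O = 0.8652 > 0.5 → Yes.

Yes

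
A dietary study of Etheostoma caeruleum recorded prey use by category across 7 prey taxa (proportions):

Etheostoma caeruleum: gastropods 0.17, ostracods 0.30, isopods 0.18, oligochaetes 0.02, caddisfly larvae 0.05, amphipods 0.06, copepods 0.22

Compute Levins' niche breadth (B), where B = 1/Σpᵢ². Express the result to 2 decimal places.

4.85

Σpᵢ² = 0.17² + 0.30² + 0.18² + 0.02² + 0.05² + 0.06² + 0.22² = 0.0289 + 0.0900 + 0.0324 + 0.0004 + 0.0025 + 0.0036 + 0.0484 = 0.2062
B = 1 / 0.2062 = 4.8497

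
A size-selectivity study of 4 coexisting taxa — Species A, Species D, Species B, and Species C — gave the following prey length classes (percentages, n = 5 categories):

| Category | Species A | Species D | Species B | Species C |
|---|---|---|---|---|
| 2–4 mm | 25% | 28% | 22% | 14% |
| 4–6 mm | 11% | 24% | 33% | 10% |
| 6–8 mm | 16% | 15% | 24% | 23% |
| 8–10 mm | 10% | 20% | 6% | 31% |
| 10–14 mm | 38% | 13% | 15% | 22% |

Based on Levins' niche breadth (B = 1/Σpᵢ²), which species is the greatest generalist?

Convert percentages to proportions (divide by 100).
Σp_Aᵢ² = 0.25² + 0.11² + 0.16² + 0.10² + 0.38² = 0.0625 + 0.0121 + 0.0256 + 0.0100 + 0.1444 = 0.2546
B_A = 1 / 0.2546 = 3.9277
Σp_Dᵢ² = 0.28² + 0.24² + 0.15² + 0.20² + 0.13² = 0.0784 + 0.0576 + 0.0225 + 0.0400 + 0.0169 = 0.2154
B_D = 1 / 0.2154 = 4.6425
Σp_Bᵢ² = 0.22² + 0.33² + 0.24² + 0.06² + 0.15² = 0.0484 + 0.1089 + 0.0576 + 0.0036 + 0.0225 = 0.2410
B_B = 1 / 0.2410 = 4.1494
Σp_Cᵢ² = 0.14² + 0.10² + 0.23² + 0.31² + 0.22² = 0.0196 + 0.0100 + 0.0529 + 0.0961 + 0.0484 = 0.2270
B_C = 1 / 0.2270 = 4.4053
Highest B → broadest niche (most generalist): Species D (B = 4.64).

Species D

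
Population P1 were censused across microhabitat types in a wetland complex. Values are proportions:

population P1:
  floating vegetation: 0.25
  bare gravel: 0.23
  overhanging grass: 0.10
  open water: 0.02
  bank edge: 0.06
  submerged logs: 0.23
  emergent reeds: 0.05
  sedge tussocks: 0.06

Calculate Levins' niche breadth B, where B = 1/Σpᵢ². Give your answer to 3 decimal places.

5.308

Σpᵢ² = 0.25² + 0.23² + 0.10² + 0.02² + 0.06² + 0.23² + 0.05² + 0.06² = 0.0625 + 0.0529 + 0.0100 + 0.0004 + 0.0036 + 0.0529 + 0.0025 + 0.0036 = 0.1884
B = 1 / 0.1884 = 5.30786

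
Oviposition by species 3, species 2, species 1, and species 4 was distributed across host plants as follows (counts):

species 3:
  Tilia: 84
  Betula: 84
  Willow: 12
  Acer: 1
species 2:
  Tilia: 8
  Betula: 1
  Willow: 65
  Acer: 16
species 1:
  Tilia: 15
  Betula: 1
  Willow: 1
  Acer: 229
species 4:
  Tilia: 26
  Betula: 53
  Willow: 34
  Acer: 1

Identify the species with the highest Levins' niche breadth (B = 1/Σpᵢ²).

Proportions for species 3 (n=181): 84/181=0.4641, 84/181=0.4641, 12/181=0.0663, 1/181=0.0055
Proportions for species 2 (n=90): 8/90=0.0889, 1/90=0.0111, 65/90=0.7222, 16/90=0.1778
Proportions for species 1 (n=246): 15/246=0.0610, 1/246=0.0041, 1/246=0.0041, 229/246=0.9309
Proportions for species 4 (n=114): 26/114=0.2281, 53/114=0.4649, 34/114=0.2982, 1/114=0.0088
Σp_3ᵢ² = 0.4641² + 0.4641² + 0.0663² + 0.0055² = 0.215389 + 0.215389 + 0.004396 + 0.000030 = 0.435204
B_3 = 1 / 0.435204 = 2.2978
Σp_2ᵢ² = 0.0889² + 0.0111² + 0.7222² + 0.1778² = 0.007903 + 0.000123 + 0.521573 + 0.031613 = 0.561212
B_2 = 1 / 0.561212 = 1.7819
Σp_1ᵢ² = 0.0610² + 0.0041² + 0.0041² + 0.9309² = 0.003721 + 0.000017 + 0.000017 + 0.866575 = 0.870330
B_1 = 1 / 0.870330 = 1.1490
Σp_4ᵢ² = 0.2281² + 0.4649² + 0.2982² + 0.0088² = 0.052030 + 0.216132 + 0.088923 + 0.000077 = 0.357162
B_4 = 1 / 0.357162 = 2.7998
Highest B → broadest niche (most generalist): species 4 (B = 2.80).

species 4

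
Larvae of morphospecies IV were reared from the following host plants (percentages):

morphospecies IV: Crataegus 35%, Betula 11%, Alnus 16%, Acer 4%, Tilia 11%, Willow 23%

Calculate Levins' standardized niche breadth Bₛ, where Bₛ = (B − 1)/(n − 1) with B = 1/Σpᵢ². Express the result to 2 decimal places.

Convert percentages to proportions (divide by 100).
Σpᵢ² = 0.35² + 0.11² + 0.16² + 0.04² + 0.11² + 0.23² = 0.1225 + 0.0121 + 0.0256 + 0.0016 + 0.0121 + 0.0529 = 0.2268
B = 1 / 0.2268 = 4.4092
Bₛ = (B − 1)/(n − 1) = (4.4092 − 1)/(6 − 1) = 3.4092/5 = 0.6818

0.68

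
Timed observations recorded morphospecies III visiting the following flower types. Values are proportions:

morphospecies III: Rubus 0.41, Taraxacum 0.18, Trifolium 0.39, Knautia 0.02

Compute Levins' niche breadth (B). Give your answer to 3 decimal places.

2.833

Σpᵢ² = 0.41² + 0.18² + 0.39² + 0.02² = 0.1681 + 0.0324 + 0.1521 + 0.0004 = 0.3530
B = 1 / 0.3530 = 2.83286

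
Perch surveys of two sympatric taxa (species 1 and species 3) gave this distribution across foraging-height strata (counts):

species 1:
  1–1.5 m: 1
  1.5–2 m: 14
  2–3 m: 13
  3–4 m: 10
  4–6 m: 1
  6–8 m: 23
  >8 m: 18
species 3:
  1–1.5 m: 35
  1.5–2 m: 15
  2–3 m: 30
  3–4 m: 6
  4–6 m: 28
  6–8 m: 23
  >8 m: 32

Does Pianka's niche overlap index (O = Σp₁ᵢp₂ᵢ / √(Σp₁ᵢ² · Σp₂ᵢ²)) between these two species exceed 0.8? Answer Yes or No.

No

Proportions for species 1 (n=80): 1/80=0.0125, 14/80=0.1750, 13/80=0.1625, 10/80=0.1250, 1/80=0.0125, 23/80=0.2875, 18/80=0.2250
Proportions for species 3 (n=169): 35/169=0.2071, 15/169=0.0888, 30/169=0.1775, 6/169=0.0355, 28/169=0.1657, 23/169=0.1361, 32/169=0.1893
Σ p₁ᵢp₂ᵢ = 0.002589 + 0.015540 + 0.028844 + 0.004438 + 0.002071 + 0.039129 + 0.042593 = 0.135204
Σp_1ᵢ² = 0.0125² + 0.1750² + 0.1625² + 0.1250² + 0.0125² + 0.2875² + 0.2250² = 0.000156 + 0.030625 + 0.026406 + 0.015625 + 0.000156 + 0.082656 + 0.050625 = 0.206249
Σp_2ᵢ² = 0.2071² + 0.0888² + 0.1775² + 0.0355² + 0.1657² + 0.1361² + 0.1893² = 0.042890 + 0.007885 + 0.031506 + 0.001260 + 0.027456 + 0.018523 + 0.035834 = 0.165354
O = 0.135204 / √(0.206249 × 0.165354) = 0.135204 / 0.1846729 = 0.7321
O = 0.7321 < 0.8 → No.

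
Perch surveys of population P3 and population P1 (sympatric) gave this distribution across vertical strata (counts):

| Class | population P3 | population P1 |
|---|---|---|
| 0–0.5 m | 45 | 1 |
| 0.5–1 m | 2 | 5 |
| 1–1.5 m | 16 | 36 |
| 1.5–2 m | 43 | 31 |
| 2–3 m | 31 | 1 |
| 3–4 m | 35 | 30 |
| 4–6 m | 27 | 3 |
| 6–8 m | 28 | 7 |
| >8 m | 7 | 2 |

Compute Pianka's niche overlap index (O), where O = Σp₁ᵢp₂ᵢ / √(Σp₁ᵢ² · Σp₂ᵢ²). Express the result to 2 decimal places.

0.66

Proportions for population P3 (n=234): 45/234=0.1923, 2/234=0.0085, 16/234=0.0684, 43/234=0.1838, 31/234=0.1325, 35/234=0.1496, 27/234=0.1154, 28/234=0.1197, 7/234=0.0299
Proportions for population P1 (n=116): 1/116=0.0086, 5/116=0.0431, 36/116=0.3103, 31/116=0.2672, 1/116=0.0086, 30/116=0.2586, 3/116=0.0259, 7/116=0.0603, 2/116=0.0172
Σ p₁ᵢp₂ᵢ = 0.001654 + 0.000366 + 0.021225 + 0.049111 + 0.001140 + 0.038687 + 0.002989 + 0.007218 + 0.000514 = 0.122904
Σp_1ᵢ² = 0.1923² + 0.0085² + 0.0684² + 0.1838² + 0.1325² + 0.1496² + 0.1154² + 0.1197² + 0.0299² = 0.036979 + 0.000072 + 0.004679 + 0.033782 + 0.017556 + 0.022380 + 0.013317 + 0.014328 + 0.000894 = 0.143987
Σp_2ᵢ² = 0.0086² + 0.0431² + 0.3103² + 0.2672² + 0.0086² + 0.2586² + 0.0259² + 0.0603² + 0.0172² = 0.000074 + 0.001858 + 0.096286 + 0.071396 + 0.000074 + 0.066874 + 0.000671 + 0.003636 + 0.000296 = 0.241165
O = 0.122904 / √(0.143987 × 0.241165) = 0.122904 / 0.1863454 = 0.6595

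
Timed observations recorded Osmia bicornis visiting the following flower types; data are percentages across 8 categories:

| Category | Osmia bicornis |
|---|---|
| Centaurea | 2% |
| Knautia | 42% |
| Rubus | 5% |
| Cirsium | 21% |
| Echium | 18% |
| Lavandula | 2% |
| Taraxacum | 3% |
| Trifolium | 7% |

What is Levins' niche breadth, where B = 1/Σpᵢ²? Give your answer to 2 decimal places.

3.82

Convert percentages to proportions (divide by 100).
Σpᵢ² = 0.02² + 0.42² + 0.05² + 0.21² + 0.18² + 0.02² + 0.03² + 0.07² = 0.0004 + 0.1764 + 0.0025 + 0.0441 + 0.0324 + 0.0004 + 0.0009 + 0.0049 = 0.2620
B = 1 / 0.2620 = 3.8168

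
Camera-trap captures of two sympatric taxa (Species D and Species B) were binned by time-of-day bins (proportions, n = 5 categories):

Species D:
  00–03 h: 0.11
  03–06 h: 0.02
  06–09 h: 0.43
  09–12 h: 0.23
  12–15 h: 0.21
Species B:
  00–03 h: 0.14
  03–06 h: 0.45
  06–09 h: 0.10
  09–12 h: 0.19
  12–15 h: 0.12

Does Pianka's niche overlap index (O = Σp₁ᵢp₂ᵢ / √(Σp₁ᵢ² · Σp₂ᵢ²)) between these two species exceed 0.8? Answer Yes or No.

No

Σ p₁ᵢp₂ᵢ = 0.0154 + 0.0090 + 0.0430 + 0.0437 + 0.0252 = 0.1363
Σp_1ᵢ² = 0.11² + 0.02² + 0.43² + 0.23² + 0.21² = 0.0121 + 0.0004 + 0.1849 + 0.0529 + 0.0441 = 0.2944
Σp_2ᵢ² = 0.14² + 0.45² + 0.10² + 0.19² + 0.12² = 0.0196 + 0.2025 + 0.0100 + 0.0361 + 0.0144 = 0.2826
O = 0.1363 / √(0.2944 × 0.2826) = 0.1363 / 0.28844 = 0.4725
O = 0.4725 < 0.8 → No.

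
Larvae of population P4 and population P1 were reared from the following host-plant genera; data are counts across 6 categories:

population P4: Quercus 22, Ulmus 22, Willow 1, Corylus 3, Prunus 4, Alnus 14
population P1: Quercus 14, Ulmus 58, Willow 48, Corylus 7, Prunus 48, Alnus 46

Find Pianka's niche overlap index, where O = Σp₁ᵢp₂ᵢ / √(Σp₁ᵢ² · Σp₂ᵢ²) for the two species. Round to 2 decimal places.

Proportions for population P4 (n=66): 22/66=0.3333, 22/66=0.3333, 1/66=0.0152, 3/66=0.0455, 4/66=0.0606, 14/66=0.2121
Proportions for population P1 (n=221): 14/221=0.0633, 58/221=0.2624, 48/221=0.2172, 7/221=0.0317, 48/221=0.2172, 46/221=0.2081
Σ p₁ᵢp₂ᵢ = 0.021098 + 0.087458 + 0.003301 + 0.001442 + 0.013162 + 0.044138 = 0.170599
Σp_1ᵢ² = 0.3333² + 0.3333² + 0.0152² + 0.0455² + 0.0606² + 0.2121² = 0.111089 + 0.111089 + 0.000231 + 0.002070 + 0.003672 + 0.044986 = 0.273137
Σp_2ᵢ² = 0.0633² + 0.2624² + 0.2172² + 0.0317² + 0.2172² + 0.2081² = 0.004007 + 0.068854 + 0.047176 + 0.001005 + 0.047176 + 0.043306 = 0.211524
O = 0.170599 / √(0.273137 × 0.211524) = 0.170599 / 0.2403644 = 0.7098

0.71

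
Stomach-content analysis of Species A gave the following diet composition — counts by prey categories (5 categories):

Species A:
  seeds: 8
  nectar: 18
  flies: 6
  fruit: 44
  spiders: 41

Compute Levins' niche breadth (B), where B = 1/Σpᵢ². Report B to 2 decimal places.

3.39

Proportions for Species A (n=117): 8/117=0.0684, 18/117=0.1538, 6/117=0.0513, 44/117=0.3761, 41/117=0.3504
Σpᵢ² = 0.0684² + 0.1538² + 0.0513² + 0.3761² + 0.3504² = 0.004679 + 0.023654 + 0.002632 + 0.141451 + 0.122780 = 0.295196
B = 1 / 0.295196 = 3.3876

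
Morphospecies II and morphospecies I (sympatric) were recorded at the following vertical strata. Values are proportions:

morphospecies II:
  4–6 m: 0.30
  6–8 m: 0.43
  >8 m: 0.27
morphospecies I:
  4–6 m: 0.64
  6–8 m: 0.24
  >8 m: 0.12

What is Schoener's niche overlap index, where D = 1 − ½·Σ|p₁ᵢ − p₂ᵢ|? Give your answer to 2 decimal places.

Σ|p₁ᵢ − p₂ᵢ| = 0.34 + 0.19 + 0.15 = 0.68
D = 1 − ½ × 0.68 = 1 − 0.340 = 0.6600

0.66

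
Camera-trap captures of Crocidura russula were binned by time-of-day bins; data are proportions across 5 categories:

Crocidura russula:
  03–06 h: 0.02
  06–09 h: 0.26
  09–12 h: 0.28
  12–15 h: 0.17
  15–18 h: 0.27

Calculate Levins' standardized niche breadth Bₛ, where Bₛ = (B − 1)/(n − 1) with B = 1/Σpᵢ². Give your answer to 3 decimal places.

Σpᵢ² = 0.02² + 0.26² + 0.28² + 0.17² + 0.27² = 0.0004 + 0.0676 + 0.0784 + 0.0289 + 0.0729 = 0.2482
B = 1 / 0.2482 = 4.02901
Bₛ = (B − 1)/(n − 1) = (4.02901 − 1)/(5 − 1) = 3.02901/4 = 0.75725

0.757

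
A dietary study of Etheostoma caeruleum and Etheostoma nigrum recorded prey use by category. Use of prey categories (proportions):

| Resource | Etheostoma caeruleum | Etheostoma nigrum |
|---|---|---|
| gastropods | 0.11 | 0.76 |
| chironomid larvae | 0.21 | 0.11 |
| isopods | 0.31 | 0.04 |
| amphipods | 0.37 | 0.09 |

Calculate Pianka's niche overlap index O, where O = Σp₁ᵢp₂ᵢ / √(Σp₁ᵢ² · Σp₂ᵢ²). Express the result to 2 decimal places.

Σ p₁ᵢp₂ᵢ = 0.0836 + 0.0231 + 0.0124 + 0.0333 = 0.1524
Σp_1ᵢ² = 0.11² + 0.21² + 0.31² + 0.37² = 0.0121 + 0.0441 + 0.0961 + 0.1369 = 0.2892
Σp_2ᵢ² = 0.76² + 0.11² + 0.04² + 0.09² = 0.5776 + 0.0121 + 0.0016 + 0.0081 = 0.5994
O = 0.1524 / √(0.2892 × 0.5994) = 0.1524 / 0.41635 = 0.3660

0.37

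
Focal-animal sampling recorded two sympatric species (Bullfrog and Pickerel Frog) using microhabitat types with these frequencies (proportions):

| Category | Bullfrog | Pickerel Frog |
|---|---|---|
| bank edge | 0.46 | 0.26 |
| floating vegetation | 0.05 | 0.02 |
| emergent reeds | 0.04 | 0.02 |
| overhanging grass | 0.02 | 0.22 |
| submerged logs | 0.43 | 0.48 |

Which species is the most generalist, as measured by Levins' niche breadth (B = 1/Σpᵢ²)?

Pickerel Frog

Σp_Bullᵢ² = 0.46² + 0.05² + 0.04² + 0.02² + 0.43² = 0.2116 + 0.0025 + 0.0016 + 0.0004 + 0.1849 = 0.4010
B_Bull = 1 / 0.4010 = 2.4938
Σp_Frogᵢ² = 0.26² + 0.02² + 0.02² + 0.22² + 0.48² = 0.0676 + 0.0004 + 0.0004 + 0.0484 + 0.2304 = 0.3472
B_Frog = 1 / 0.3472 = 2.8802
Highest B → broadest niche (most generalist): Pickerel Frog (B = 2.88).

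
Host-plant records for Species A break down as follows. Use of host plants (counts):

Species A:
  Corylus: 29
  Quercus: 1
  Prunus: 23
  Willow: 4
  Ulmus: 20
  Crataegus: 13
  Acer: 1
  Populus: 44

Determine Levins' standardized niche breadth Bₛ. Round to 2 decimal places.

Proportions for Species A (n=135): 29/135=0.2148, 1/135=0.0074, 23/135=0.1704, 4/135=0.0296, 20/135=0.1481, 13/135=0.0963, 1/135=0.0074, 44/135=0.3259
Σpᵢ² = 0.2148² + 0.0074² + 0.1704² + 0.0296² + 0.1481² + 0.0963² + 0.0074² + 0.3259² = 0.046139 + 0.000055 + 0.029036 + 0.000876 + 0.021934 + 0.009274 + 0.000055 + 0.106211 = 0.213580
B = 1 / 0.213580 = 4.6821
Bₛ = (B − 1)/(n − 1) = (4.6821 − 1)/(8 − 1) = 3.6821/7 = 0.5260

0.53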